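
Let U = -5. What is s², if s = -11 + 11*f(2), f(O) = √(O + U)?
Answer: 121*(1 - I*√3)² ≈ -242.0 - 419.16*I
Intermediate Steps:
f(O) = √(-5 + O) (f(O) = √(O - 5) = √(-5 + O))
s = -11 + 11*I*√3 (s = -11 + 11*√(-5 + 2) = -11 + 11*√(-3) = -11 + 11*(I*√3) = -11 + 11*I*√3 ≈ -11.0 + 19.053*I)
s² = (-11 + 11*I*√3)²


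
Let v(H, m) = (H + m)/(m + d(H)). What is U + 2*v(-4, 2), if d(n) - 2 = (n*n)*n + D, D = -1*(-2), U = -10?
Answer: -288/29 ≈ -9.9310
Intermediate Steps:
D = 2
d(n) = 4 + n**3 (d(n) = 2 + ((n*n)*n + 2) = 2 + (n**2*n + 2) = 2 + (n**3 + 2) = 2 + (2 + n**3) = 4 + n**3)
v(H, m) = (H + m)/(4 + m + H**3) (v(H, m) = (H + m)/(m + (4 + H**3)) = (H + m)/(4 + m + H**3))
U + 2*v(-4, 2) = -10 + 2*((-4 + 2)/(4 + 2 + (-4)**3)) = -10 + 2*(-2/(4 + 2 - 64)) = -10 + 2*(-2/(-58)) = -10 + 2*(-1/58*(-2)) = -10 + 2*(1/29) = -10 + 2/29 = -288/29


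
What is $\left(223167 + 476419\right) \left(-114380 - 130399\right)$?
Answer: $-171243961494$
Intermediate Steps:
$\left(223167 + 476419\right) \left(-114380 - 130399\right) = 699586 \left(-244779\right) = -171243961494$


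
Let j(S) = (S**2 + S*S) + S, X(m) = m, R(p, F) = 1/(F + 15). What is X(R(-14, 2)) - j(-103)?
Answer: -358954/17 ≈ -21115.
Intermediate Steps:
R(p, F) = 1/(15 + F)
j(S) = S + 2*S**2 (j(S) = (S**2 + S**2) + S = 2*S**2 + S = S + 2*S**2)
X(R(-14, 2)) - j(-103) = 1/(15 + 2) - (-103)*(1 + 2*(-103)) = 1/17 - (-103)*(1 - 206) = 1/17 - (-103)*(-205) = 1/17 - 1*21115 = 1/17 - 21115 = -358954/17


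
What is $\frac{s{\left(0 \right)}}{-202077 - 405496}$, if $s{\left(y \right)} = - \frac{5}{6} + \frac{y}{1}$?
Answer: $\frac{5}{3645438} \approx 1.3716 \cdot 10^{-6}$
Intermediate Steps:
$s{\left(y \right)} = - \frac{5}{6} + y$ ($s{\left(y \right)} = \left(-5\right) \frac{1}{6} + y 1 = - \frac{5}{6} + y$)
$\frac{s{\left(0 \right)}}{-202077 - 405496} = \frac{- \frac{5}{6} + 0}{-202077 - 405496} = \frac{1}{-607573} \left(- \frac{5}{6}\right) = \left(- \frac{1}{607573}\right) \left(- \frac{5}{6}\right) = \frac{5}{3645438}$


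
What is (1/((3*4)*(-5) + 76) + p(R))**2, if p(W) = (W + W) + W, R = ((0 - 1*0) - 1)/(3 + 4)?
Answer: 1681/12544 ≈ 0.13401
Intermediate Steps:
R = -1/7 (R = ((0 + 0) - 1)/7 = (0 - 1)*(1/7) = -1*1/7 = -1/7 ≈ -0.14286)
p(W) = 3*W (p(W) = 2*W + W = 3*W)
(1/((3*4)*(-5) + 76) + p(R))**2 = (1/((3*4)*(-5) + 76) + 3*(-1/7))**2 = (1/(12*(-5) + 76) - 3/7)**2 = (1/(-60 + 76) - 3/7)**2 = (1/16 - 3/7)**2 = (-41/112)**2 = 1681/12544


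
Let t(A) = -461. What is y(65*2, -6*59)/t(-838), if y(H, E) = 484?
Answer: -484/461 ≈ -1.0499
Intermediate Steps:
y(65*2, -6*59)/t(-838) = 484/(-461) = 484*(-1/461) = -484/461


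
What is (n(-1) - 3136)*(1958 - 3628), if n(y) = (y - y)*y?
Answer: 5237120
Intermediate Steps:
n(y) = 0 (n(y) = 0*y = 0)
(n(-1) - 3136)*(1958 - 3628) = (0 - 3136)*(1958 - 3628) = -3136*(-1670) = 5237120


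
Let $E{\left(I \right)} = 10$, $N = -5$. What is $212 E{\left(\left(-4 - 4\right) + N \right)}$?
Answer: $2120$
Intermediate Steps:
$212 E{\left(\left(-4 - 4\right) + N \right)} = 212 \cdot 10 = 2120$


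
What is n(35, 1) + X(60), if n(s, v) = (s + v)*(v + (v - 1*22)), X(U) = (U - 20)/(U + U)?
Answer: -2159/3 ≈ -719.67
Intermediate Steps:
X(U) = (-20 + U)/(2*U) (X(U) = (-20 + U)/((2*U)) = (-20 + U)*(1/(2*U)) = (-20 + U)/(2*U))
n(s, v) = (-22 + 2*v)*(s + v) (n(s, v) = (s + v)*(v + (v - 22)) = (s + v)*(v + (-22 + v)) = (s + v)*(-22 + 2*v) = (-22 + 2*v)*(s + v))
n(35, 1) + X(60) = (-22*35 - 22*1 + 2*1**2 + 2*35*1) + (1/2)*(-20 + 60)/60 = (-770 - 22 + 2*1 + 70) + (1/2)*(1/60)*40 = (-770 - 22 + 2 + 70) + 1/3 = -720 + 1/3 = -2159/3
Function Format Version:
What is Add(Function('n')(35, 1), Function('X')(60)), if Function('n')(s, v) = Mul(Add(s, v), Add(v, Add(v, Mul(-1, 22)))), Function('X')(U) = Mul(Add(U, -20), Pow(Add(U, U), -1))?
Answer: Rational(-2159, 3) ≈ -719.67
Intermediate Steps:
Function('X')(U) = Mul(Rational(1, 2), Pow(U, -1), Add(-20, U)) (Function('X')(U) = Mul(Add(-20, U), Pow(Mul(2, U), -1)) = Mul(Add(-20, U), Mul(Rational(1, 2), Pow(U, -1))) = Mul(Rational(1, 2), Pow(U, -1), Add(-20, U)))
Function('n')(s, v) = Mul(Add(-22, Mul(2, v)), Add(s, v)) (Function('n')(s, v) = Mul(Add(s, v), Add(v, Add(v, -22))) = Mul(Add(s, v), Add(v, Add(-22, v))) = Mul(Add(s, v), Add(-22, Mul(2, v))) = Mul(Add(-22, Mul(2, v)), Add(s, v)))
Add(Function('n')(35, 1), Function('X')(60)) = Add(Add(Mul(-22, 35), Mul(-22, 1), Mul(2, Pow(1, 2)), Mul(2, 35, 1)), Mul(Rational(1, 2), Pow(60, -1), Add(-20, 60))) = Add(Add(-770, -22, Mul(2, 1), 70), Mul(Rational(1, 2), Rational(1, 60), 40)) = Add(Add(-770, -22, 2, 70), Rational(1, 3)) = Add(-720, Rational(1, 3)) = Rational(-2159, 3)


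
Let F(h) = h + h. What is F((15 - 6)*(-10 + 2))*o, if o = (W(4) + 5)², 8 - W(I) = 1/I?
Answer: -23409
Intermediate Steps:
W(I) = 8 - 1/I
F(h) = 2*h
o = 2601/16 (o = ((8 - 1/4) + 5)² = ((8 - 1*¼) + 5)² = ((8 - ¼) + 5)² = (31/4 + 5)² = (51/4)² = 2601/16 ≈ 162.56)
F((15 - 6)*(-10 + 2))*o = (2*((15 - 6)*(-10 + 2)))*(2601/16) = (2*(9*(-8)))*(2601/16) = (2*(-72))*(2601/16) = -144*2601/16 = -23409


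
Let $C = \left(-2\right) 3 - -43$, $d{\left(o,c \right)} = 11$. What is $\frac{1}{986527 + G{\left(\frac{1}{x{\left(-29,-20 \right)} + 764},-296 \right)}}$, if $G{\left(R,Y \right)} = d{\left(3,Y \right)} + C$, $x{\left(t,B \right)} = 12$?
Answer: $\frac{1}{986575} \approx 1.0136 \cdot 10^{-6}$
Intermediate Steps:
$C = 37$ ($C = -6 + 43 = 37$)
$G{\left(R,Y \right)} = 48$ ($G{\left(R,Y \right)} = 11 + 37 = 48$)
$\frac{1}{986527 + G{\left(\frac{1}{x{\left(-29,-20 \right)} + 764},-296 \right)}} = \frac{1}{986527 + 48} = \frac{1}{986575}$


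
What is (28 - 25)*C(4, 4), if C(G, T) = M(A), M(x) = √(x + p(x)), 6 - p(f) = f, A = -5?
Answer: 3*√6 ≈ 7.3485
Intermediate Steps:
p(f) = 6 - f
M(x) = √6 (M(x) = √(x + (6 - x)) = √6)
C(G, T) = √6
(28 - 25)*C(4, 4) = (28 - 25)*√6 = 3*√6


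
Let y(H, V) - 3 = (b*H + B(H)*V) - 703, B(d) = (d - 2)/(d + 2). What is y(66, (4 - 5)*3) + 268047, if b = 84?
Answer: 4639099/17 ≈ 2.7289e+5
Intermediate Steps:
B(d) = (-2 + d)/(2 + d)
y(H, V) = -700 + 84*H + V*(-2 + H)/(2 + H) (y(H, V) = 3 + ((84*H + ((-2 + H)/(2 + H))*V) - 703) = 3 + ((84*H + V*(-2 + H)/(2 + H)) - 703) = 3 + (-703 + 84*H + V*(-2 + H)/(2 + H)) = -700 + 84*H + V*(-2 + H)/(2 + H))
y(66, (4 - 5)*3) + 268047 = (((4 - 5)*3)*(-2 + 66) + 28*(-25 + 3*66)*(2 + 66))/(2 + 66) + 268047 = (-1*3*64 + 28*(-25 + 198)*68)/68 + 268047 = (-3*64 + 28*173*68)/68 + 268047 = (-192 + 329392)/68 + 268047 = (1/68)*329200 + 268047 = 82300/17 + 268047 = 4639099/17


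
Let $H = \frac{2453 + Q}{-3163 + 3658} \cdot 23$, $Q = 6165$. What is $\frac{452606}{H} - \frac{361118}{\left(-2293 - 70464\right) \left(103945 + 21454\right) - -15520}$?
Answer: $\frac{1022029998301188781}{904216542205961} \approx 1130.3$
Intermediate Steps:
$H = \frac{198214}{495}$ ($H = \frac{2453 + 6165}{-3163 + 3658} \cdot 23 = \frac{8618}{495} \cdot 23 = \frac{198214}{495} \approx 400.43$)
$\frac{452606}{H} - \frac{361118}{\left(-2293 - 70464\right) \left(103945 + 21454\right) - -15520} = \frac{452606}{\frac{198214}{495}} - \frac{361118}{\left(-2293 - 70464\right) \left(103945 + 21454\right) - -15520} = 452606 \cdot \frac{495}{198214} - \frac{361118}{\left(-72757\right) 125399 + 15520} = \frac{112019985}{99107} - \frac{361118}{-9123655043 + 15520} = \frac{112019985}{99107} - \frac{361118}{-9123639523} = \frac{112019985}{99107} - - \frac{361118}{9123639523} = \frac{112019985}{99107} + \frac{361118}{9123639523} = \frac{1022029998301188781}{904216542205961}$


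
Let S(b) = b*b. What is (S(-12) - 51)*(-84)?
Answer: -7812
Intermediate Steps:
S(b) = b²
(S(-12) - 51)*(-84) = ((-12)² - 51)*(-84) = (144 - 51)*(-84) = 93*(-84) = -7812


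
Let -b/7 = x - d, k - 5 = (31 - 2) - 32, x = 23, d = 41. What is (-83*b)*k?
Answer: -20916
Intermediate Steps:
k = 2 (k = 5 + ((31 - 2) - 32) = 5 + (29 - 32) = 5 - 3 = 2)
b = 126 (b = -7*(23 - 1*41) = -7*(23 - 41) = -7*(-18) = 126)
(-83*b)*k = -83*126*2 = -10458*2 = -20916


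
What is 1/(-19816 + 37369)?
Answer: 1/17553 ≈ 5.6970e-5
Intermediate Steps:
1/(-19816 + 37369) = 1/17553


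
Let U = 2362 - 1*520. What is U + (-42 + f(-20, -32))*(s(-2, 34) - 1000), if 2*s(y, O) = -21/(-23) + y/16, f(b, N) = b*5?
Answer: 26456633/184 ≈ 1.4379e+5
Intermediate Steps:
f(b, N) = 5*b
s(y, O) = 21/46 + y/32 (s(y, O) = (-21/(-23) + y/16)/2 = (-21*(-1/23) + y*(1/16))/2 = (21/23 + y/16)/2 = 21/46 + y/32)
U = 1842 (U = 2362 - 520 = 1842)
U + (-42 + f(-20, -32))*(s(-2, 34) - 1000) = 1842 + (-42 + 5*(-20))*((21/46 + (1/32)*(-2)) - 1000) = 1842 + (-42 - 100)*((21/46 - 1/16) - 1000) = 1842 - 142*(145/368 - 1000) = 1842 - 142*(-367855/368) = 1842 + 26117705/184 = 26456633/184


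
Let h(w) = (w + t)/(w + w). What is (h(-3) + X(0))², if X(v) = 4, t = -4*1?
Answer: 961/36 ≈ 26.694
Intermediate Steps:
t = -4
h(w) = (-4 + w)/(2*w) (h(w) = (w - 4)/(w + w) = (-4 + w)/((2*w)) = (-4 + w)*(1/(2*w)) = (-4 + w)/(2*w))
(h(-3) + X(0))² = ((½)*(-4 - 3)/(-3) + 4)² = ((½)*(-⅓)*(-7) + 4)² = (7/6 + 4)² = (31/6)² = 961/36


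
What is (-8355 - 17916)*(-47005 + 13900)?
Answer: 869701455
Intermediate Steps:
(-8355 - 17916)*(-47005 + 13900) = -26271*(-33105) = 869701455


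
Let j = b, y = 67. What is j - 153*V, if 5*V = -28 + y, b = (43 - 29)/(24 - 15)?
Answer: -53633/45 ≈ -1191.8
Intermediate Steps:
b = 14/9 ≈ 1.5556
j = 14/9 ≈ 1.5556
V = 39/5 (V = (-28 + 67)/5 = (1/5)*39 = 39/5 ≈ 7.8000)
j - 153*V = 14/9 - 153*39/5 = 14/9 - 5967/5 = -53633/45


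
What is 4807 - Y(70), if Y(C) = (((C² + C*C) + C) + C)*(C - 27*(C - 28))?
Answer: 10580967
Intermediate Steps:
Y(C) = (756 - 26*C)*(2*C + 2*C²) (Y(C) = (((C² + C²) + C) + C)*(C - 27*(-28 + C)) = ((2*C² + C) + C)*(C + (756 - 27*C)) = ((C + 2*C²) + C)*(756 - 26*C) = (2*C + 2*C²)*(756 - 26*C) = (756 - 26*C)*(2*C + 2*C²))
4807 - Y(70) = 4807 - 4*70*(378 - 13*70² + 365*70) = 4807 - 4*70*(378 - 13*4900 + 25550) = 4807 - 4*70*(378 - 63700 + 25550) = 4807 - 4*70*(-37772) = 4807 - 1*(-10576160) = 4807 + 10576160 = 10580967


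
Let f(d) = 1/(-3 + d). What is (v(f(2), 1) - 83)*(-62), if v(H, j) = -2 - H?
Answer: 5208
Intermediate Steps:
(v(f(2), 1) - 83)*(-62) = ((-2 - 1/(-3 + 2)) - 83)*(-62) = ((-2 - 1/(-1)) - 83)*(-62) = ((-2 - 1*(-1)) - 83)*(-62) = ((-2 + 1) - 83)*(-62) = (-1 - 83)*(-62) = -84*(-62) = 5208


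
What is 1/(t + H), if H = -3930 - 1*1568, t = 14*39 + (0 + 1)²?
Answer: -1/4951 ≈ -0.00020198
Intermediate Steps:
t = 547 (t = 546 + 1² = 546 + 1 = 547)
H = -5498 (H = -3930 - 1568 = -5498)
1/(t + H) = 1/(547 - 5498) = 1/(-4951) = -1/4951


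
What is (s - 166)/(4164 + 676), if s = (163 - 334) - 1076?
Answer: -1413/4840 ≈ -0.29194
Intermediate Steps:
s = -1247 (s = -171 - 1076 = -1247)
(s - 166)/(4164 + 676) = (-1247 - 166)/(4164 + 676) = -1413/4840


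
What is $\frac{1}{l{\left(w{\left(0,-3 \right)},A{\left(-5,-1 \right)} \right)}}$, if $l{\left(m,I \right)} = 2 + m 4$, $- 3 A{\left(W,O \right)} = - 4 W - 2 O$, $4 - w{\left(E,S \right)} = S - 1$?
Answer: $\frac{1}{34} \approx 0.029412$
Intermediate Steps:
$w{\left(E,S \right)} = 5 - S$ ($w{\left(E,S \right)} = 4 - \left(S - 1\right) = 4 - \left(-1 + S\right) = 5 - S$)
$A{\left(W,O \right)} = \frac{2 O}{3} + \frac{4 W}{3}$ ($A{\left(W,O \right)} = - \frac{- 4 W - 2 O}{3} = \frac{2 O}{3} + \frac{4 W}{3}$)
$l{\left(m,I \right)} = 2 + 4 m$
$\frac{1}{l{\left(w{\left(0,-3 \right)},A{\left(-5,-1 \right)} \right)}} = \frac{1}{2 + 4 \left(5 - -3\right)} = \frac{1}{2 + 4 \left(5 + 3\right)} = \frac{1}{2 + 4 \cdot 8} = \frac{1}{2 + 32} = \frac{1}{34}$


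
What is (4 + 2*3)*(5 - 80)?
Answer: -750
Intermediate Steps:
(4 + 2*3)*(5 - 80) = (4 + 6)*(-75) = 10*(-75) = -750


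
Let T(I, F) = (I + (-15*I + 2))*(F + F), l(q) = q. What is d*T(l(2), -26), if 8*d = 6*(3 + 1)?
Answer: 4056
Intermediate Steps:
T(I, F) = 2*F*(2 - 14*I) (T(I, F) = (I + (2 - 15*I))*(2*F) = (2 - 14*I)*(2*F) = 2*F*(2 - 14*I))
d = 3 (d = (6*(3 + 1))/8 = (6*4)/8 = (1/8)*24 = 3)
d*T(l(2), -26) = 3*(4*(-26)*(1 - 7*2)) = 3*(4*(-26)*(1 - 14)) = 3*(4*(-26)*(-13)) = 3*1352 = 4056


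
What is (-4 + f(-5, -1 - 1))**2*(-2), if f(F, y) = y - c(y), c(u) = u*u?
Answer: -200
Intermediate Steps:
c(u) = u**2
f(F, y) = y - y**2
(-4 + f(-5, -1 - 1))**2*(-2) = (-4 + (-1 - 1)*(1 - (-1 - 1)))**2*(-2) = (-4 - 2*(1 - 1*(-2)))**2*(-2) = (-4 - 2*(1 + 2))**2*(-2) = (-4 - 2*3)**2*(-2) = (-4 - 6)**2*(-2) = (-10)**2*(-2) = 100*(-2) = -200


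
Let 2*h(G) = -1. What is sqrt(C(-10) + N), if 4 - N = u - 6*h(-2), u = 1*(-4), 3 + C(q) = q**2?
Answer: sqrt(102) ≈ 10.100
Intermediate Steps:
h(G) = -1/2 (h(G) = (1/2)*(-1) = -1/2)
C(q) = -3 + q**2
u = -4
N = 5 (N = 4 - (-4 - 6*(-1/2)) = 4 - (-4 + 3) = 4 - 1*(-1) = 4 + 1 = 5)
sqrt(C(-10) + N) = sqrt((-3 + (-10)**2) + 5) = sqrt((-3 + 100) + 5) = sqrt(97 + 5) = sqrt(102)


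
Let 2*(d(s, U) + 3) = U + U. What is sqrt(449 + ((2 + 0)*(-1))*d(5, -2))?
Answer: 3*sqrt(51) ≈ 21.424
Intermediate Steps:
d(s, U) = -3 + U (d(s, U) = -3 + (U + U)/2 = -3 + (2*U)/2 = -3 + U)
sqrt(449 + ((2 + 0)*(-1))*d(5, -2)) = sqrt(449 + ((2 + 0)*(-1))*(-3 - 2)) = sqrt(449 + (2*(-1))*(-5)) = sqrt(449 - 2*(-5)) = sqrt(449 + 10) = sqrt(459) = 3*sqrt(51)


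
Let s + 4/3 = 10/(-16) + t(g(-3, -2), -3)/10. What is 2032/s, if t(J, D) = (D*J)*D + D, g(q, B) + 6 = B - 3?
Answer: -243840/1459 ≈ -167.13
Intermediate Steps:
g(q, B) = -9 + B (g(q, B) = -6 + (B - 3) = -6 + (-3 + B) = -9 + B)
t(J, D) = D + J*D² (t(J, D) = J*D² + D = D + J*D²)
s = -1459/120 (s = -4/3 + (10/(-16) - 3*(1 - 3*(-9 - 2))/10) = -4/3 + (10*(-1/16) - 3*(1 - 3*(-11))*(⅒)) = -4/3 + (-5/8 - 3*(1 + 33)*(⅒)) = -4/3 + (-5/8 - 3*34*(⅒)) = -4/3 + (-5/8 - 102*⅒) = -4/3 + (-5/8 - 51/5) = -4/3 - 433/40 = -1459/120 ≈ -12.158)
2032/s = 2032/(-1459/120) = 2032*(-120/1459) = -243840/1459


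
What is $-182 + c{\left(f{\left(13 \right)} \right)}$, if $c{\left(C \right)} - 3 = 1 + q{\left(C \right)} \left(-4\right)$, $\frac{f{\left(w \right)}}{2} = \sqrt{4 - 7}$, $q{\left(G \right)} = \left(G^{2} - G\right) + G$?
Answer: $-130$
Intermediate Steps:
$q{\left(G \right)} = G^{2}$
$f{\left(w \right)} = 2 i \sqrt{3}$ ($f{\left(w \right)} = 2 \sqrt{4 - 7} = 2 \sqrt{-3} = 2 i \sqrt{3}$)
$c{\left(C \right)} = 4 - 4 C^{2}$ ($c{\left(C \right)} = 3 + \left(1 + C^{2} \left(-4\right)\right) = 3 - \left(-1 + 4 C^{2}\right) = 4 - 4 C^{2}$)
$-182 + c{\left(f{\left(13 \right)} \right)} = -182 - \left(-4 + 4 \left(2 i \sqrt{3}\right)^{2}\right) = -182 + \left(4 - -48\right) = -182 + \left(4 + 48\right) = -182 + 52 = -130$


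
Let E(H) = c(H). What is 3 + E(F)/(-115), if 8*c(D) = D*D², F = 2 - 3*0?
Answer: 344/115 ≈ 2.9913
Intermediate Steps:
F = 2 (F = 2 + 0 = 2)
c(D) = D³/8 (c(D) = (D*D²)/8 = D³/8)
E(H) = H³/8
3 + E(F)/(-115) = 3 + ((⅛)*2³)/(-115) = 3 - 8/920 = 3 - 1/115*1 = 3 - 1/115 = 344/115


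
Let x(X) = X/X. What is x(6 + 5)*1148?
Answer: 1148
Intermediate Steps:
x(X) = 1
x(6 + 5)*1148 = 1*1148 = 1148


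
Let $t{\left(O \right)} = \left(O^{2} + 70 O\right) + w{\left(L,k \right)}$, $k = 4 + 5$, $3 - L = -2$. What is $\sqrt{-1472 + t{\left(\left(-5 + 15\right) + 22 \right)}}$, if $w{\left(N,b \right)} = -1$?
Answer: $3 \sqrt{199} \approx 42.32$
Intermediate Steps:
$L = 5$ ($L = 3 - -2 = 3 + 2 = 5$)
$k = 9$
$t{\left(O \right)} = -1 + O^{2} + 70 O$ ($t{\left(O \right)} = \left(O^{2} + 70 O\right) - 1 = -1 + O^{2} + 70 O$)
$\sqrt{-1472 + t{\left(\left(-5 + 15\right) + 22 \right)}} = \sqrt{-1472 + \left(-1 + \left(\left(-5 + 15\right) + 22\right)^{2} + 70 \left(\left(-5 + 15\right) + 22\right)\right)} = \sqrt{-1472 + \left(-1 + \left(10 + 22\right)^{2} + 70 \left(10 + 22\right)\right)} = \sqrt{-1472 + \left(-1 + 32^{2} + 70 \cdot 32\right)} = \sqrt{-1472 + \left(-1 + 1024 + 2240\right)} = \sqrt{-1472 + 3263} = \sqrt{1791} = 3 \sqrt{199}$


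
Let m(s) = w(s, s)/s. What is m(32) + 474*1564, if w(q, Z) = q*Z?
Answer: 741368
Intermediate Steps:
w(q, Z) = Z*q
m(s) = s (m(s) = (s*s)/s = s²/s = s)
m(32) + 474*1564 = 32 + 474*1564 = 32 + 741336 = 741368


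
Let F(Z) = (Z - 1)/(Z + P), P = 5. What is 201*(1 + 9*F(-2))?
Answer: -1608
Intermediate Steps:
F(Z) = (-1 + Z)/(5 + Z) (F(Z) = (Z - 1)/(Z + 5) = (-1 + Z)/(5 + Z))
201*(1 + 9*F(-2)) = 201*(1 + 9*((-1 - 2)/(5 - 2))) = 201*(1 + 9*(-3/3)) = 201*(1 + 9*((⅓)*(-3))) = 201*(1 + 9*(-1)) = 201*(1 - 9) = 201*(-8) = -1608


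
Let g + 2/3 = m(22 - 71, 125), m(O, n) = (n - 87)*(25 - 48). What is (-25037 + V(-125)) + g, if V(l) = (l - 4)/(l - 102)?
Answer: -17645458/681 ≈ -25911.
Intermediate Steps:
V(l) = (-4 + l)/(-102 + l)
m(O, n) = 2001 - 23*n (m(O, n) = (-87 + n)*(-23) = 2001 - 23*n)
g = -2624/3 (g = -2/3 + (2001 - 23*125) = -2/3 + (2001 - 2875) = -2/3 - 874 = -2624/3 ≈ -874.67)
(-25037 + V(-125)) + g = (-25037 + (-4 - 125)/(-102 - 125)) - 2624/3 = (-25037 - 129/(-227)) - 2624/3 = (-25037 - 1/227*(-129)) - 2624/3 = (-25037 + 129/227) - 2624/3 = -5683270/227 - 2624/3 = -17645458/681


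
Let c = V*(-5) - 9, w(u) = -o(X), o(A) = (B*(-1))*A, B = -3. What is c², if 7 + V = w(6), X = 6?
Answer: 13456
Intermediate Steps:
o(A) = 3*A (o(A) = (-3*(-1))*A = 3*A)
w(u) = -18 (w(u) = -3*6 = -1*18 = -18)
V = -25 (V = -7 - 18 = -25)
c = 116 (c = -25*(-5) - 9 = 125 - 9 = 116)
c² = 116² = 13456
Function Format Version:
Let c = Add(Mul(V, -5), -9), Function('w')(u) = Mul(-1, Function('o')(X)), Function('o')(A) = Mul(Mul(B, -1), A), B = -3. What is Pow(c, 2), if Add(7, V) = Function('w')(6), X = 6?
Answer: 13456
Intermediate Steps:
Function('o')(A) = Mul(3, A) (Function('o')(A) = Mul(Mul(-3, -1), A) = Mul(3, A))
Function('w')(u) = -18 (Function('w')(u) = Mul(-1, Mul(3, 6)) = Mul(-1, 18) = -18)
V = -25 (V = Add(-7, -18) = -25)
c = 116 (c = Add(Mul(-25, -5), -9) = Add(125, -9) = 116)
Pow(c, 2) = Pow(116, 2) = 13456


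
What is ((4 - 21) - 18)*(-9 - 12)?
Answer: 735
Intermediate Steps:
((4 - 21) - 18)*(-9 - 12) = (-17 - 18)*(-21) = -35*(-21) = 735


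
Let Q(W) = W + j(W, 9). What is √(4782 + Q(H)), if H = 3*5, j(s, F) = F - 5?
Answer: √4801 ≈ 69.289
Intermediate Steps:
j(s, F) = -5 + F
H = 15
Q(W) = 4 + W (Q(W) = W + (-5 + 9) = W + 4 = 4 + W)
√(4782 + Q(H)) = √(4782 + (4 + 15)) = √(4782 + 19) = √4801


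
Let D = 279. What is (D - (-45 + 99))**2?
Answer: 50625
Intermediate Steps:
(D - (-45 + 99))**2 = (279 - (-45 + 99))**2 = (279 - 1*54)**2 = (279 - 54)**2 = 225**2 = 50625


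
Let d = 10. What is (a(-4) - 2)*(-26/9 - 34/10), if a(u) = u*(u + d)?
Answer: 7358/45 ≈ 163.51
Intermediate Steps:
a(u) = u*(10 + u) (a(u) = u*(u + 10) = u*(10 + u))
(a(-4) - 2)*(-26/9 - 34/10) = (-4*(10 - 4) - 2)*(-26/9 - 34/10) = (-4*6 - 2)*(-26*1/9 - 34*1/10) = (-24 - 2)*(-26/9 - 17/5) = -26*(-283/45) = 7358/45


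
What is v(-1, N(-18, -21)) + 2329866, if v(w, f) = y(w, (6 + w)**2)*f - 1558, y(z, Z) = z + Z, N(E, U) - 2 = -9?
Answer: 2328140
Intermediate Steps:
N(E, U) = -7 (N(E, U) = 2 - 9 = -7)
y(z, Z) = Z + z
v(w, f) = -1558 + f*(w + (6 + w)**2) (v(w, f) = ((6 + w)**2 + w)*f - 1558 = (w + (6 + w)**2)*f - 1558 = f*(w + (6 + w)**2) - 1558 = -1558 + f*(w + (6 + w)**2))
v(-1, N(-18, -21)) + 2329866 = (-1558 - 7*(-1 + (6 - 1)**2)) + 2329866 = (-1558 - 7*(-1 + 5**2)) + 2329866 = (-1558 - 7*(-1 + 25)) + 2329866 = (-1558 - 7*24) + 2329866 = (-1558 - 168) + 2329866 = -1726 + 2329866 = 2328140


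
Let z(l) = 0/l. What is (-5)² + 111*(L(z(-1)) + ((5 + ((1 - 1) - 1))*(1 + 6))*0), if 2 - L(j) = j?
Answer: 247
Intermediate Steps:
z(l) = 0
L(j) = 2 - j
(-5)² + 111*(L(z(-1)) + ((5 + ((1 - 1) - 1))*(1 + 6))*0) = (-5)² + 111*((2 - 1*0) + ((5 + ((1 - 1) - 1))*(1 + 6))*0) = 25 + 111*((2 + 0) + ((5 + (0 - 1))*7)*0) = 25 + 111*(2 + ((5 - 1)*7)*0) = 25 + 111*(2 + (4*7)*0) = 25 + 111*(2 + 28*0) = 25 + 111*(2 + 0) = 25 + 111*2 = 25 + 222 = 247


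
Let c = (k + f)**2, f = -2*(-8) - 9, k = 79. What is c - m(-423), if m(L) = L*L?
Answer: -171533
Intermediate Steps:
m(L) = L**2
f = 7 (f = 16 - 9 = 7)
c = 7396 (c = (79 + 7)**2 = 86**2 = 7396)
c - m(-423) = 7396 - 1*(-423)**2 = 7396 - 1*178929 = 7396 - 178929 = -171533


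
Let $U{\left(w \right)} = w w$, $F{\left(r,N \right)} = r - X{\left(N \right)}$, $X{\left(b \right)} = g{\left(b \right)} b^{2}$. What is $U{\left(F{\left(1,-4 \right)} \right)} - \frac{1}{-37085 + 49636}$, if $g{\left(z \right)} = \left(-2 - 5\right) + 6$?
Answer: $\frac{3627238}{12551} \approx 289.0$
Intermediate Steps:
$g{\left(z \right)} = -1$ ($g{\left(z \right)} = -7 + 6 = -1$)
$X{\left(b \right)} = - b^{2}$
$F{\left(r,N \right)} = r + N^{2}$ ($F{\left(r,N \right)} = r - - N^{2} = r + N^{2}$)
$U{\left(w \right)} = w^{2}$
$U{\left(F{\left(1,-4 \right)} \right)} - \frac{1}{-37085 + 49636} = \left(1 + \left(-4\right)^{2}\right)^{2} - \frac{1}{-37085 + 49636} = \left(1 + 16\right)^{2} - \frac{1}{12551} = 17^{2} - \frac{1}{12551} = 289 - \frac{1}{12551} = \frac{3627238}{12551}$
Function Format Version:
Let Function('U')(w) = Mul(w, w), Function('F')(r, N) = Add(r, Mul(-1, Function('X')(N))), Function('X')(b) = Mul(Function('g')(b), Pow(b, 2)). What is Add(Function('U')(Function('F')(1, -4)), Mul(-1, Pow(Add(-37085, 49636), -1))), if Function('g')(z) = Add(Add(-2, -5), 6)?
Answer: Rational(3627238, 12551) ≈ 289.00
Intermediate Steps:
Function('g')(z) = -1 (Function('g')(z) = Add(-7, 6) = -1)
Function('X')(b) = Mul(-1, Pow(b, 2))
Function('F')(r, N) = Add(r, Pow(N, 2)) (Function('F')(r, N) = Add(r, Mul(-1, Mul(-1, Pow(N, 2)))) = Add(r, Pow(N, 2)))
Function('U')(w) = Pow(w, 2)
Add(Function('U')(Function('F')(1, -4)), Mul(-1, Pow(Add(-37085, 49636), -1))) = Add(Pow(Add(1, Pow(-4, 2)), 2), Mul(-1, Pow(Add(-37085, 49636), -1))) = Add(Pow(Add(1, 16), 2), Mul(-1, Pow(12551, -1))) = Add(Pow(17, 2), Mul(-1, Rational(1, 12551))) = Add(289, Rational(-1, 12551)) = Rational(3627238, 12551)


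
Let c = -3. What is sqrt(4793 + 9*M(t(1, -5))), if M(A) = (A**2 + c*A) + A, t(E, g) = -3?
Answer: 8*sqrt(77) ≈ 70.200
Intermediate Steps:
M(A) = A**2 - 2*A (M(A) = (A**2 - 3*A) + A = A**2 - 2*A)
sqrt(4793 + 9*M(t(1, -5))) = sqrt(4793 + 9*(-3*(-2 - 3))) = sqrt(4793 + 9*(-3*(-5))) = sqrt(4793 + 9*15) = sqrt(4793 + 135) = sqrt(4928) = 8*sqrt(77)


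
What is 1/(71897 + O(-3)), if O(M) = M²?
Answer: 1/71906 ≈ 1.3907e-5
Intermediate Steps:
1/(71897 + O(-3)) = 1/(71897 + (-3)²) = 1/(71897 + 9) = 1/71906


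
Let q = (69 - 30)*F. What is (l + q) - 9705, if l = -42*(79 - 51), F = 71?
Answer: -8112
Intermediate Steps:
l = -1176 (l = -42*28 = -1176)
q = 2769 (q = (69 - 30)*71 = 39*71 = 2769)
(l + q) - 9705 = (-1176 + 2769) - 9705 = 1593 - 9705 = -8112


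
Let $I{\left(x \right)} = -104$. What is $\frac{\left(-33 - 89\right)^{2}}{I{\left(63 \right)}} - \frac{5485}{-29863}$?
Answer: $- \frac{110977613}{776438} \approx -142.93$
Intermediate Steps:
$\frac{\left(-33 - 89\right)^{2}}{I{\left(63 \right)}} - \frac{5485}{-29863} = \frac{\left(-33 - 89\right)^{2}}{-104} - \frac{5485}{-29863} = \left(-122\right)^{2} \left(- \frac{1}{104}\right) - - \frac{5485}{29863} = 14884 \left(- \frac{1}{104}\right) + \frac{5485}{29863} = - \frac{3721}{26} + \frac{5485}{29863} = - \frac{110977613}{776438}$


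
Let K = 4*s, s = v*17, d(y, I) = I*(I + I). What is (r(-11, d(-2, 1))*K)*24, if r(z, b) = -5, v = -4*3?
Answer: 97920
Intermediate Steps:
d(y, I) = 2*I² (d(y, I) = I*(2*I) = 2*I²)
v = -12
s = -204 (s = -12*17 = -204)
K = -816 (K = 4*(-204) = -816)
(r(-11, d(-2, 1))*K)*24 = -5*(-816)*24 = 4080*24 = 97920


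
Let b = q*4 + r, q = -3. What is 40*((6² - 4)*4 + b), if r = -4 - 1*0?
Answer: 4480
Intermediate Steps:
r = -4 (r = -4 + 0 = -4)
b = -16 (b = -3*4 - 4 = -12 - 4 = -16)
40*((6² - 4)*4 + b) = 40*((6² - 4)*4 - 16) = 40*((36 - 4)*4 - 16) = 40*(32*4 - 16) = 40*(128 - 16) = 40*112 = 4480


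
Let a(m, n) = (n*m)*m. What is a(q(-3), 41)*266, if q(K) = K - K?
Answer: 0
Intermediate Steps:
q(K) = 0
a(m, n) = n*m² (a(m, n) = (m*n)*m = n*m²)
a(q(-3), 41)*266 = (41*0²)*266 = (41*0)*266 = 0*266 = 0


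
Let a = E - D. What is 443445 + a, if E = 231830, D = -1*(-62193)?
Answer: 613082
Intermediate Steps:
D = 62193
a = 169637 (a = 231830 - 1*62193 = 231830 - 62193 = 169637)
443445 + a = 443445 + 169637 = 613082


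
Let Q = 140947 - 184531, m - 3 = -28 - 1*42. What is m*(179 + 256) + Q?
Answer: -72729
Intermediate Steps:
m = -67 (m = 3 + (-28 - 1*42) = 3 + (-28 - 42) = 3 - 70 = -67)
Q = -43584
m*(179 + 256) + Q = -67*(179 + 256) - 43584 = -67*435 - 43584 = -29145 - 43584 = -72729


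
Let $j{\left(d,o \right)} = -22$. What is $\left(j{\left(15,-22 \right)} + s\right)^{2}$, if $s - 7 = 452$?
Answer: $190969$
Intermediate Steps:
$s = 459$ ($s = 7 + 452 = 459$)
$\left(j{\left(15,-22 \right)} + s\right)^{2} = \left(-22 + 459\right)^{2} = 437^{2} = 190969$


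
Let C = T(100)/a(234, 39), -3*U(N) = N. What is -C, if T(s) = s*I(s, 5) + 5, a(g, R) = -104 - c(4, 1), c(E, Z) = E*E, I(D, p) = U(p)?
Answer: -97/72 ≈ -1.3472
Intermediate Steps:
U(N) = -N/3
I(D, p) = -p/3
c(E, Z) = E²
a(g, R) = -120 (a(g, R) = -104 - 1*4² = -104 - 1*16 = -104 - 16 = -120)
T(s) = 5 - 5*s/3 (T(s) = s*(-⅓*5) + 5 = s*(-5/3) + 5 = -5*s/3 + 5 = 5 - 5*s/3)
C = 97/72 (C = (5 - 5/3*100)/(-120) = (5 - 500/3)*(-1/120) = -485/3*(-1/120) = 97/72 ≈ 1.3472)
-C = -1*97/72 = -97/72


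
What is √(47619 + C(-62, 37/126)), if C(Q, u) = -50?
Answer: √47569 ≈ 218.10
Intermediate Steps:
√(47619 + C(-62, 37/126)) = √(47619 - 50) = √47569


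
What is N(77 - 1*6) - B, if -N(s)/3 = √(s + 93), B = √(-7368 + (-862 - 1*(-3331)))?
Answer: -6*√41 - I*√4899 ≈ -38.419 - 69.993*I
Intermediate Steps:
B = I*√4899 (B = √(-7368 + (-862 + 3331)) = √(-7368 + 2469) = √(-4899) = I*√4899 ≈ 69.993*I)
N(s) = -3*√(93 + s) (N(s) = -3*√(s + 93) = -3*√(93 + s))
N(77 - 1*6) - B = -3*√(93 + (77 - 1*6)) - I*√4899 = -3*√(93 + (77 - 6)) - I*√4899 = -3*√(93 + 71) - I*√4899 = -6*√41 - I*√4899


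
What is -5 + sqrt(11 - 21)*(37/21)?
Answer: -5 + 37*I*sqrt(10)/21 ≈ -5.0 + 5.5716*I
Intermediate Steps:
-5 + sqrt(11 - 21)*(37/21) = -5 + sqrt(-10)*(37*(1/21)) = -5 + (I*sqrt(10))*(37/21) = -5 + 37*I*sqrt(10)/21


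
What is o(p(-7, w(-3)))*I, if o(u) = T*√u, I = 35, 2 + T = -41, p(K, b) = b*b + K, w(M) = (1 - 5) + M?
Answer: -1505*√42 ≈ -9753.5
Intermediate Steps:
w(M) = -4 + M
p(K, b) = K + b² (p(K, b) = b² + K = K + b²)
T = -43 (T = -2 - 41 = -43)
o(u) = -43*√u
o(p(-7, w(-3)))*I = -43*√(-7 + (-4 - 3)²)*35 = -43*√(-7 + (-7)²)*35 = -43*√(-7 + 49)*35 = -43*√42*35 = -1505*√42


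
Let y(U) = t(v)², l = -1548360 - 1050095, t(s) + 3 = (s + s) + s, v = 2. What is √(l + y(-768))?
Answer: I*√2598446 ≈ 1612.0*I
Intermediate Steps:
t(s) = -3 + 3*s (t(s) = -3 + ((s + s) + s) = -3 + (2*s + s) = -3 + 3*s)
l = -2598455
y(U) = 9 (y(U) = (-3 + 3*2)² = (-3 + 6)² = 3² = 9)
√(l + y(-768)) = √(-2598455 + 9) = √(-2598446) = I*√2598446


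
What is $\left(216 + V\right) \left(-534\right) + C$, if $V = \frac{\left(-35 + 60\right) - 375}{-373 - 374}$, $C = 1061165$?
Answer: $\frac{235447129}{249} \approx 9.4557 \cdot 10^{5}$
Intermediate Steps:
$V = \frac{350}{747}$ ($V = \frac{25 - 375}{-747} = \left(-350\right) \left(- \frac{1}{747}\right) = \frac{350}{747} \approx 0.46854$)
$\left(216 + V\right) \left(-534\right) + C = \left(216 + \frac{350}{747}\right) \left(-534\right) + 1061165 = \frac{161702}{747} \left(-534\right) + 1061165 = - \frac{28782956}{249} + 1061165 = \frac{235447129}{249}$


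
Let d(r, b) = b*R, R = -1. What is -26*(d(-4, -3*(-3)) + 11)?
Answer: -52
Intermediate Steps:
d(r, b) = -b (d(r, b) = b*(-1) = -b)
-26*(d(-4, -3*(-3)) + 11) = -26*(-(-3)*(-3) + 11) = -26*(-1*9 + 11) = -26*(-9 + 11) = -26*2 = -52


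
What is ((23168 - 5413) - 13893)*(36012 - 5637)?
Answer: 117308250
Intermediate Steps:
((23168 - 5413) - 13893)*(36012 - 5637) = (17755 - 13893)*30375 = 3862*30375 = 117308250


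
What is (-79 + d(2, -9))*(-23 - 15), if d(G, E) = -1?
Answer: 3040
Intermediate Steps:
(-79 + d(2, -9))*(-23 - 15) = (-79 - 1)*(-23 - 15) = -80*(-38) = 3040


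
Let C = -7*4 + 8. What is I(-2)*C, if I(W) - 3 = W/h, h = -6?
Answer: -200/3 ≈ -66.667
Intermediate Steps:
C = -20 (C = -28 + 8 = -20)
I(W) = 3 - W/6 (I(W) = 3 + W/(-6) = 3 + W*(-⅙) = 3 - W/6)
I(-2)*C = (3 - ⅙*(-2))*(-20) = (3 + ⅓)*(-20) = (10/3)*(-20) = -200/3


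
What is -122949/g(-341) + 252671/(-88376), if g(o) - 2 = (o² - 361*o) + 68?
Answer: -17842079279/5290452488 ≈ -3.3725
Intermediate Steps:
g(o) = 70 + o² - 361*o (g(o) = 2 + ((o² - 361*o) + 68) = 2 + (68 + o² - 361*o) = 70 + o² - 361*o)
-122949/g(-341) + 252671/(-88376) = -122949/(70 + (-341)² - 361*(-341)) + 252671/(-88376) = -122949/(70 + 116281 + 123101) + 252671*(-1/88376) = -122949/239452 - 252671/88376 = -17842079279/5290452488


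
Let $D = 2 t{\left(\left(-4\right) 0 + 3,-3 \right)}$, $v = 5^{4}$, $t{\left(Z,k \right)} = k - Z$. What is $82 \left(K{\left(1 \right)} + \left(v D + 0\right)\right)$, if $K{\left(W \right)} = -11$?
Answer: $-615902$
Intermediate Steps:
$v = 625$
$D = -12$ ($D = 2 \left(-3 - \left(\left(-4\right) 0 + 3\right)\right) = 2 \left(-3 - \left(0 + 3\right)\right) = 2 \left(-3 - 3\right) = 2 \left(-6\right) = -12$)
$82 \left(K{\left(1 \right)} + \left(v D + 0\right)\right) = 82 \left(-11 + \left(625 \left(-12\right) + 0\right)\right) = 82 \left(-11 + \left(-7500 + 0\right)\right) = 82 \left(-11 - 7500\right) = 82 \left(-7511\right) = -615902$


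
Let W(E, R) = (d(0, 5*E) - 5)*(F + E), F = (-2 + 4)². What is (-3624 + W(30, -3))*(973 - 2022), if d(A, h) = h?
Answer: -1369994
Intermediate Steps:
F = 4 (F = 2² = 4)
W(E, R) = (-5 + 5*E)*(4 + E) (W(E, R) = (5*E - 5)*(4 + E) = (-5 + 5*E)*(4 + E))
(-3624 + W(30, -3))*(973 - 2022) = (-3624 + (-20 + 5*30² + 15*30))*(973 - 2022) = (-3624 + (-20 + 5*900 + 450))*(-1049) = (-3624 + (-20 + 4500 + 450))*(-1049) = (-3624 + 4930)*(-1049) = 1306*(-1049) = -1369994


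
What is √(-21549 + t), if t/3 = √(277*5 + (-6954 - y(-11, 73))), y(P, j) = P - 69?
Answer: √(-21549 + 3*I*√5489) ≈ 0.757 + 146.8*I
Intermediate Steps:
y(P, j) = -69 + P
t = 3*I*√5489 (t = 3*√(277*5 + (-6954 - (-69 - 11))) = 3*√(1385 + (-6954 - 1*(-80))) = 3*√(1385 + (-6954 + 80)) = 3*√(1385 - 6874) = 3*√(-5489) = 3*(I*√5489) = 3*I*√5489 ≈ 222.26*I)
√(-21549 + t) = √(-21549 + 3*I*√5489)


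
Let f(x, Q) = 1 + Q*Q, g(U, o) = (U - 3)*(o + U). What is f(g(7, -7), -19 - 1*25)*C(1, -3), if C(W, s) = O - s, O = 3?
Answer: 11622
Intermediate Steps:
C(W, s) = 3 - s
g(U, o) = (-3 + U)*(U + o)
f(x, Q) = 1 + Q²
f(g(7, -7), -19 - 1*25)*C(1, -3) = (1 + (-19 - 1*25)²)*(3 - 1*(-3)) = (1 + (-19 - 25)²)*(3 + 3) = (1 + (-44)²)*6 = (1 + 1936)*6 = 1937*6 = 11622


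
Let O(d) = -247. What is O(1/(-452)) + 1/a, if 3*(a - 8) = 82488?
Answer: -6793487/27504 ≈ -247.00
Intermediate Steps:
a = 27504 (a = 8 + (⅓)*82488 = 8 + 27496 = 27504)
O(1/(-452)) + 1/a = -247 + 1/27504 = -6793487/27504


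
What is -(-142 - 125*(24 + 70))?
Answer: 11892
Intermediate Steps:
-(-142 - 125*(24 + 70)) = -(-142 - 125*94) = -(-142 - 11750) = -1*(-11892) = 11892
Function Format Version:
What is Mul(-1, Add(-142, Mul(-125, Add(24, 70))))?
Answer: 11892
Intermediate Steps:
Mul(-1, Add(-142, Mul(-125, Add(24, 70)))) = Mul(-1, Add(-142, Mul(-125, 94))) = Mul(-1, Add(-142, -11750)) = Mul(-1, -11892) = 11892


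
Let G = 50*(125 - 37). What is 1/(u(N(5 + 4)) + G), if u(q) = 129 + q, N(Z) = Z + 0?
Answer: 1/4538 ≈ 0.00022036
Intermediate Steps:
N(Z) = Z
G = 4400 (G = 50*88 = 4400)
1/(u(N(5 + 4)) + G) = 1/((129 + (5 + 4)) + 4400) = 1/((129 + 9) + 4400) = 1/(138 + 4400) = 1/4538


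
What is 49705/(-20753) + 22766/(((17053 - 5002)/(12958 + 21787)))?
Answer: 16415120921555/250094403 ≈ 65636.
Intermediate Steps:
49705/(-20753) + 22766/(((17053 - 5002)/(12958 + 21787))) = 49705*(-1/20753) + 22766/((12051/34745)) = -49705/20753 + 22766/((12051*(1/34745))) = -49705/20753 + 22766/(12051/34745) = -49705/20753 + 22766*(34745/12051) = -49705/20753 + 791004670/12051 = 16415120921555/250094403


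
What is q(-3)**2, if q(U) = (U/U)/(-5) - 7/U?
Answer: 1024/225 ≈ 4.5511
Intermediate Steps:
q(U) = -1/5 - 7/U (q(U) = 1*(-1/5) - 7/U = -1/5 - 7/U)
q(-3)**2 = ((1/5)*(-35 - 1*(-3))/(-3))**2 = ((1/5)*(-1/3)*(-35 + 3))**2 = ((1/5)*(-1/3)*(-32))**2 = (32/15)**2 = 1024/225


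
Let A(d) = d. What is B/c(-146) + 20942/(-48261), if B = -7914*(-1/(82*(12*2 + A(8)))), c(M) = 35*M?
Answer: -140592838217/323557187520 ≈ -0.43452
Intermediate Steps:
B = 3957/1312 (B = -7914*(-1/(82*(12*2 + 8))) = -7914*(-1/(82*(24 + 8))) = -7914/(32*(-82)) = -7914/(-2624) = -7914*(-1/2624) = 3957/1312 ≈ 3.0160)
B/c(-146) + 20942/(-48261) = 3957/(1312*((35*(-146)))) + 20942/(-48261) = (3957/1312)/(-5110) + 20942*(-1/48261) = (3957/1312)*(-1/5110) - 20942/48261 = -3957/6704320 - 20942/48261 = -140592838217/323557187520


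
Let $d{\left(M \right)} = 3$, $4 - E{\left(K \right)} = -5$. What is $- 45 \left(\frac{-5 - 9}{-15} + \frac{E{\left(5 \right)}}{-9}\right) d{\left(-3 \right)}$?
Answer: $9$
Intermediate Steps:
$E{\left(K \right)} = 9$ ($E{\left(K \right)} = 4 - -5 = 4 + 5 = 9$)
$- 45 \left(\frac{-5 - 9}{-15} + \frac{E{\left(5 \right)}}{-9}\right) d{\left(-3 \right)} = - 45 \left(\frac{-5 - 9}{-15} + \frac{9}{-9}\right) 3 = - 45 \left(\left(-14\right) \left(- \frac{1}{15}\right) + 9 \left(- \frac{1}{9}\right)\right) 3 = - 45 \left(\frac{14}{15} - 1\right) 3 = \left(-45\right) \left(- \frac{1}{15}\right) 3 = 3 \cdot 3 = 9$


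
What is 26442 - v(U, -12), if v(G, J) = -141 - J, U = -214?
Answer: 26571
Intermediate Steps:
26442 - v(U, -12) = 26442 - (-141 - 1*(-12)) = 26442 - (-141 + 12) = 26442 - 1*(-129) = 26442 + 129 = 26571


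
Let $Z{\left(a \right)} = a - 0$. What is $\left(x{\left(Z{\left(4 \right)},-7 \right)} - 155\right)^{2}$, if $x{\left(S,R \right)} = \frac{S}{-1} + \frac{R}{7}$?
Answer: $25600$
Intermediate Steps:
$Z{\left(a \right)} = a$ ($Z{\left(a \right)} = a + 0 = a$)
$x{\left(S,R \right)} = - S + \frac{R}{7}$ ($x{\left(S,R \right)} = S \left(-1\right) + R \frac{1}{7} = - S + \frac{R}{7}$)
$\left(x{\left(Z{\left(4 \right)},-7 \right)} - 155\right)^{2} = \left(\left(\left(-1\right) 4 + \frac{1}{7} \left(-7\right)\right) - 155\right)^{2} = \left(\left(-4 - 1\right) - 155\right)^{2} = \left(-5 - 155\right)^{2} = \left(-160\right)^{2} = 25600$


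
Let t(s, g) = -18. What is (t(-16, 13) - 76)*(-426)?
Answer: 40044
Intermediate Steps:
(t(-16, 13) - 76)*(-426) = (-18 - 76)*(-426) = -94*(-426) = 40044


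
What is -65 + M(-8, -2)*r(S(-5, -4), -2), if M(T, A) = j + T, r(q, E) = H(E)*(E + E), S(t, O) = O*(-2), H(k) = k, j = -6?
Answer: -177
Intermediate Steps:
S(t, O) = -2*O
r(q, E) = 2*E² (r(q, E) = E*(E + E) = E*(2*E) = 2*E²)
M(T, A) = -6 + T
-65 + M(-8, -2)*r(S(-5, -4), -2) = -65 + (-6 - 8)*(2*(-2)²) = -65 - 28*4 = -65 - 14*8 = -65 - 112 = -177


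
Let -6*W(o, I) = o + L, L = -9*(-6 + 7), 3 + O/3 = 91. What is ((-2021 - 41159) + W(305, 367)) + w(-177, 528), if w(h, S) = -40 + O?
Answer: -129016/3 ≈ -43005.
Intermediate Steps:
O = 264 (O = -9 + 3*91 = -9 + 273 = 264)
L = -9 (L = -9*1 = -9)
w(h, S) = 224 (w(h, S) = -40 + 264 = 224)
W(o, I) = 3/2 - o/6 (W(o, I) = -(o - 9)/6 = -(-9 + o)/6 = 3/2 - o/6)
((-2021 - 41159) + W(305, 367)) + w(-177, 528) = ((-2021 - 41159) + (3/2 - 1/6*305)) + 224 = (-43180 + (3/2 - 305/6)) + 224 = (-43180 - 148/3) + 224 = -129688/3 + 224 = -129016/3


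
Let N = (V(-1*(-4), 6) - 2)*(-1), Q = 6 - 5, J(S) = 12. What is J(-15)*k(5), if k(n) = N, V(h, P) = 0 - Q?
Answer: 36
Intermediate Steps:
Q = 1
V(h, P) = -1 (V(h, P) = 0 - 1*1 = 0 - 1 = -1)
N = 3 (N = (-1 - 2)*(-1) = -3*(-1) = 3)
k(n) = 3
J(-15)*k(5) = 12*3 = 36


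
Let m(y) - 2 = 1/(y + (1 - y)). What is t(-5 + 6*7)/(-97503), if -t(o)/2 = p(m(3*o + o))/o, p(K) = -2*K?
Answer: -4/1202537 ≈ -3.3263e-6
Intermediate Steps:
m(y) = 3 (m(y) = 2 + 1/(y + (1 - y)) = 2 + 1/1 = 2 + 1 = 3)
t(o) = 12/o (t(o) = -2*(-2*3)/o = -(-12)/o = 12/o)
t(-5 + 6*7)/(-97503) = (12/(-5 + 6*7))/(-97503) = (12/(-5 + 42))*(-1/97503) = (12/37)*(-1/97503) = -4/1202537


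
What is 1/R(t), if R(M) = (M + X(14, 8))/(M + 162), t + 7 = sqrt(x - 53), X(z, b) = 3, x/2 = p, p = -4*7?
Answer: (sqrt(109) - 155*I)/(sqrt(109) + 4*I) ≈ -4.088 - 13.28*I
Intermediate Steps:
p = -28
x = -56 (x = 2*(-28) = -56)
t = -7 + I*sqrt(109) (t = -7 + sqrt(-56 - 53) = -7 + sqrt(-109) = -7 + I*sqrt(109) ≈ -7.0 + 10.44*I)
R(M) = (3 + M)/(162 + M) (R(M) = (M + 3)/(M + 162) = (3 + M)/(162 + M))
1/R(t) = 1/((3 + (-7 + I*sqrt(109)))/(162 + (-7 + I*sqrt(109)))) = 1/((-4 + I*sqrt(109))/(155 + I*sqrt(109))) = (155 + I*sqrt(109))/(-4 + I*sqrt(109))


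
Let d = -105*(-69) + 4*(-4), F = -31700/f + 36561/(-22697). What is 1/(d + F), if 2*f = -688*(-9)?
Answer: 17567478/126787126523 ≈ 0.00013856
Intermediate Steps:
f = 3096 (f = (-688*(-9))/2 = (½)*6192 = 3096)
F = -208171939/17567478 (F = -31700/3096 + 36561/(-22697) = -31700*1/3096 + 36561*(-1/22697) = -7925/774 - 36561/22697 = -208171939/17567478 ≈ -11.850)
d = 7229 (d = 7245 - 16 = 7229)
1/(d + F) = 1/(7229 - 208171939/17567478) = 1/(126787126523/17567478) = 17567478/126787126523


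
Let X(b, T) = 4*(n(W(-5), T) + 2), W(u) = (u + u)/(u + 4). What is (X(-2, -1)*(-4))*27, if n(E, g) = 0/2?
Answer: -864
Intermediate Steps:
W(u) = 2*u/(4 + u) (W(u) = (2*u)/(4 + u) = 2*u/(4 + u))
n(E, g) = 0 (n(E, g) = 0*(1/2) = 0)
X(b, T) = 8 (X(b, T) = 4*(0 + 2) = 4*2 = 8)
(X(-2, -1)*(-4))*27 = (8*(-4))*27 = -32*27 = -864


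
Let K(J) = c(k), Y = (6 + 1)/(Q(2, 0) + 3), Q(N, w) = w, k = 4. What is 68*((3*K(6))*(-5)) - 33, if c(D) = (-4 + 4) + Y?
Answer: -2413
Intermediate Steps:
Y = 7/3 (Y = (6 + 1)/(0 + 3) = 7/3 ≈ 2.3333)
c(D) = 7/3 (c(D) = (-4 + 4) + 7/3 = 0 + 7/3 = 7/3)
K(J) = 7/3
68*((3*K(6))*(-5)) - 33 = 68*((3*(7/3))*(-5)) - 33 = 68*(7*(-5)) - 33 = 68*(-35) - 33 = -2380 - 33 = -2413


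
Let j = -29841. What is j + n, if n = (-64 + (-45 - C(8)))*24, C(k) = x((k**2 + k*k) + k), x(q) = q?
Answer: -35721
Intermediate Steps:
C(k) = k + 2*k**2 (C(k) = (k**2 + k*k) + k = (k**2 + k**2) + k = 2*k**2 + k = k + 2*k**2)
n = -5880 (n = (-64 + (-45 - 8*(1 + 2*8)))*24 = (-64 + (-45 - 8*(1 + 16)))*24 = (-64 + (-45 - 8*17))*24 = (-64 + (-45 - 1*136))*24 = (-64 + (-45 - 136))*24 = (-64 - 181)*24 = -245*24 = -5880)
j + n = -29841 - 5880 = -35721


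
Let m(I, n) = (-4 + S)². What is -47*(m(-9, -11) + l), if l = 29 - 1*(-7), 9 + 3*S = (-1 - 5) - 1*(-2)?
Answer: -44603/9 ≈ -4955.9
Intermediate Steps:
S = -13/3 (S = -3 + ((-1 - 5) - 1*(-2))/3 = -3 + (-6 + 2)/3 = -3 + (⅓)*(-4) = -3 - 4/3 = -13/3 ≈ -4.3333)
m(I, n) = 625/9 (m(I, n) = (-4 - 13/3)² = (-25/3)² = 625/9)
l = 36 (l = 29 + 7 = 36)
-47*(m(-9, -11) + l) = -47*(625/9 + 36) = -47*949/9 = -44603/9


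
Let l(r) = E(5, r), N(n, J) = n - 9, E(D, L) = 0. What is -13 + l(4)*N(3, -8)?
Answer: -13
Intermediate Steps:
N(n, J) = -9 + n
l(r) = 0
-13 + l(4)*N(3, -8) = -13 + 0*(-9 + 3) = -13 + 0*(-6) = -13 + 0 = -13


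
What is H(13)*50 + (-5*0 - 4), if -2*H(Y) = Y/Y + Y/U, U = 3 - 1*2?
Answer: -354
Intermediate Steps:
U = 1 (U = 3 - 2 = 1)
H(Y) = -½ - Y/2 (H(Y) = -(Y/Y + Y/1)/2 = -(1 + Y*1)/2 = -(1 + Y)/2 = -½ - Y/2)
H(13)*50 + (-5*0 - 4) = (-½ - ½*13)*50 + (-5*0 - 4) = (-½ - 13/2)*50 + (0 - 4) = -7*50 - 4 = -350 - 4 = -354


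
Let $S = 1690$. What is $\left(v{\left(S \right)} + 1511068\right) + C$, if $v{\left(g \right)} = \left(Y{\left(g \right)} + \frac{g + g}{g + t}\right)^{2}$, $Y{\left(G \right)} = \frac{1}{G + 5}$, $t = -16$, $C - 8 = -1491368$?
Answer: $\frac{4408392423311341}{223639139025} \approx 19712.0$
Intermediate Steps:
$C = -1491360$ ($C = 8 - 1491368 = -1491360$)
$Y{\left(G \right)} = \frac{1}{5 + G}$
$v{\left(g \right)} = \left(\frac{1}{5 + g} + \frac{2 g}{-16 + g}\right)^{2}$ ($v{\left(g \right)} = \left(\frac{1}{5 + g} + \frac{g + g}{g - 16}\right)^{2} = \left(\frac{1}{5 + g} + \frac{2 g}{-16 + g}\right)^{2}$)
$\left(v{\left(S \right)} + 1511068\right) + C = \left(\frac{\left(-16 + 1690 + 2 \cdot 1690 \left(5 + 1690\right)\right)^{2}}{\left(-16 + 1690\right)^{2} \left(5 + 1690\right)^{2}} + 1511068\right) - 1491360 = \left(\frac{\left(-16 + 1690 + 2 \cdot 1690 \cdot 1695\right)^{2}}{2802276 \cdot 2873025} + 1511068\right) - 1491360 = \left(\frac{1}{2802276} \cdot \frac{1}{2873025} \left(-16 + 1690 + 5729100\right)^{2} + 1511068\right) - 1491360 = \left(\frac{1}{2802276} \cdot \frac{1}{2873025} \cdot 5730774^{2} + 1511068\right) - 1491360 = \left(\frac{1}{2802276} \cdot \frac{1}{2873025} \cdot 32841770639076 + 1511068\right) - 1491360 = \left(\frac{912271406641}{223639139025} + 1511068\right) - 1491360 = \frac{337934858799635341}{223639139025} - 1491360 = \frac{4408392423311341}{223639139025}$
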